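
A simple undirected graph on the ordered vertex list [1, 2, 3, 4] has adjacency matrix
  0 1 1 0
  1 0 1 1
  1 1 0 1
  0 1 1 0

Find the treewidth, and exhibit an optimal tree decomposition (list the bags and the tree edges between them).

Treewidth 2.
One optimal decomposition is:
Bags: B1 = {2, 3, 4}  B2 = {1, 2, 3}
Tree: B1–B2

The largest bag has 3 vertices, giving width 2; this decomposition certifies tw(G) ≤ 2. On the other hand G contains the 3-clique {1, 2, 3}. A clique must lie in a single bag of any decomposition, so no decomposition can have width below 2. The upper and lower bounds meet at 2, so that is the treewidth.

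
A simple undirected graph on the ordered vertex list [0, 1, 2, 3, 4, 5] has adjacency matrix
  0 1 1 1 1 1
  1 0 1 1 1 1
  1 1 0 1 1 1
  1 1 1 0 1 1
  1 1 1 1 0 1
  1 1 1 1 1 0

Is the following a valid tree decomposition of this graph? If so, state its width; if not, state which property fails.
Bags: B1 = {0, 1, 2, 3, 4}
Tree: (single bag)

No — vertex 5 appears in no bag.

A tree decomposition must satisfy three properties: every vertex lies in some bag; for every edge, both endpoints lie together in some bag; and for every vertex, the bags containing it form a connected subtree. Here vertex 5 appears in no bag, so the decomposition is invalid.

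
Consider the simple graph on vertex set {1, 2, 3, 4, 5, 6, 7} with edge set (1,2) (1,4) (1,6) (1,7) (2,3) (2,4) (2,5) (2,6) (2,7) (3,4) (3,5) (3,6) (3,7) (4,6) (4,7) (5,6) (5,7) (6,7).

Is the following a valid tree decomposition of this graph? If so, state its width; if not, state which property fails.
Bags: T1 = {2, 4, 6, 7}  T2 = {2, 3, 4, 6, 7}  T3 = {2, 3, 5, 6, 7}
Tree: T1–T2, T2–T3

No — vertex 1 appears in no bag.

A tree decomposition must satisfy three properties: every vertex lies in some bag; for every edge, both endpoints lie together in some bag; and for every vertex, the bags containing it form a connected subtree. Here vertex 1 appears in no bag, so the decomposition is invalid.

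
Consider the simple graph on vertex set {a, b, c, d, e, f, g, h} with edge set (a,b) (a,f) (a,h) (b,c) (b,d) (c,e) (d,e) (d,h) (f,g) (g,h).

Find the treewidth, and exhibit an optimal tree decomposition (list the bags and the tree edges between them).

Every bag has size at most 3, so the width is 3 − 1 = 2 and tw(G) ≤ 2. Since c–e–d–b–c is a cycle in G, G is not acyclic. Forests are exactly the graphs of treewidth ≤ 1, so tw(G) ≥ 2. Therefore the treewidth is 2.

Treewidth 2.
One such decomposition:
Bags: B1 = {b, c, e}  B2 = {b, d, e}  B3 = {a, b, d}  B4 = {a, d, h}  B5 = {a, f, h}  B6 = {f, g, h}
Tree: B1–B2, B2–B3, B3–B4, B4–B5, B5–B6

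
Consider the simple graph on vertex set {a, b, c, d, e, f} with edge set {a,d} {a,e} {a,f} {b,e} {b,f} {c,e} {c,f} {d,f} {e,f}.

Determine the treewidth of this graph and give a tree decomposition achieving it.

Treewidth 2.
One such decomposition:
Bags: B1 = {c, e, f}  B2 = {a, e, f}  B3 = {b, e, f}  B4 = {a, d, f}
Tree: B1–B2, B1–B3, B2–B4

Each bag holds 3 vertices, so the decomposition has width 2, which upper-bounds the treewidth. Conversely, {a, d, f} is a clique of size 3, and the vertices of any clique must share a bag in every tree decomposition; so some bag has ≥ 3 vertices and tw(G) ≥ 2. Therefore the treewidth is 2.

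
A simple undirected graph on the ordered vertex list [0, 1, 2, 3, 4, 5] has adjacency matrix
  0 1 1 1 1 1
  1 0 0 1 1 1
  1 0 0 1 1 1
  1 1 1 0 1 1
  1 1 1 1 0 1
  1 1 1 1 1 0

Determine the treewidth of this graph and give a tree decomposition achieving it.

Treewidth 4.
Bags: B1 = {0, 2, 3, 4, 5}  B2 = {0, 1, 3, 4, 5}
Tree: B1–B2

Every bag has size at most 5, so the width is 5 − 1 = 4 and tw(G) ≤ 4. On the other hand G contains the 5-clique {0, 1, 3, 4, 5}. A clique must lie in a single bag of any decomposition, so no decomposition can have width below 4. Combining the bounds, tw(G) = 4.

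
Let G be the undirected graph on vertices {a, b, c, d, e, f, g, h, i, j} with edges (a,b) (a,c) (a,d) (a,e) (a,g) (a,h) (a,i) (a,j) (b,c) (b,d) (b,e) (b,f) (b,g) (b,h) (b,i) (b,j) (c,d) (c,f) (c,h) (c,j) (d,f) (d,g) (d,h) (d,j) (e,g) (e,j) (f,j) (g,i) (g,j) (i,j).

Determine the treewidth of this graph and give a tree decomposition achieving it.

Every bag has size at most 5, so the width is 5 − 1 = 4 and tw(G) ≤ 4. For the lower bound, the 5 vertices {a, b, d, g, j} are pairwise adjacent, and any tree decomposition puts a clique entirely inside one bag — forcing width ≥ 4. Hence tw(G) = 4 exactly.

Treewidth 4.
One optimal decomposition is:
Bags: B1 = {a, b, c, d, j}  B2 = {a, b, c, d, h}  B3 = {a, b, d, g, j}  B4 = {a, b, g, i, j}  B5 = {b, c, d, f, j}  B6 = {a, b, e, g, j}
Tree: B1–B2, B1–B3, B3–B4, B1–B5, B3–B6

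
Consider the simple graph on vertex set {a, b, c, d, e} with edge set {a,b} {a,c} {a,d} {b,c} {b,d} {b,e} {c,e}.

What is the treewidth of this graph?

2

A width-2 tree decomposition is:
Bags: B1 = {a, b, c}  B2 = {b, c, e}  B3 = {a, b, d}
Tree: B1–B2, B1–B3
Every bag has size at most 3, so the width is 3 − 1 = 2 and tw(G) ≤ 2. On the other hand G contains the 3-clique {a, b, d}. A clique must lie in a single bag of any decomposition, so no decomposition can have width below 2. The upper and lower bounds meet at 2, so that is the treewidth.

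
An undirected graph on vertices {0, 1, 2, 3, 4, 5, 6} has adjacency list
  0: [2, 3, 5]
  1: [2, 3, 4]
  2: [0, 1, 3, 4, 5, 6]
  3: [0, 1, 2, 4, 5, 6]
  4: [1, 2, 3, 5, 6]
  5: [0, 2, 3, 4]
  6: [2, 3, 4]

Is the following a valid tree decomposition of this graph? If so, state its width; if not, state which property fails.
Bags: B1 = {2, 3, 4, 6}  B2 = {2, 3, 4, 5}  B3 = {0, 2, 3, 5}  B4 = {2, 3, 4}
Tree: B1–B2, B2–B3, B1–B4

No — vertex 1 appears in no bag.

A tree decomposition must satisfy three properties: every vertex lies in some bag; for every edge, both endpoints lie together in some bag; and for every vertex, the bags containing it form a connected subtree. Here vertex 1 appears in no bag, so the decomposition is invalid.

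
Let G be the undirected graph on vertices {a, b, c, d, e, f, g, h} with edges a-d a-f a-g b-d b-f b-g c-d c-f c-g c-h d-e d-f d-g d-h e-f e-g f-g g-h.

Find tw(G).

A width-3 tree decomposition is:
Bags: B1 = {d, e, f, g}  B2 = {a, d, f, g}  B3 = {c, d, f, g}  B4 = {b, d, f, g}  B5 = {c, d, g, h}
Tree: B1–B2, B2–B3, B3–B4, B3–B5
Every bag has size at most 4, so the width is 4 − 1 = 3 and tw(G) ≤ 3. For the lower bound, the 4 vertices {c, d, g, h} are pairwise adjacent, and any tree decomposition puts a clique entirely inside one bag — forcing width ≥ 3. Hence tw(G) = 3 exactly.

3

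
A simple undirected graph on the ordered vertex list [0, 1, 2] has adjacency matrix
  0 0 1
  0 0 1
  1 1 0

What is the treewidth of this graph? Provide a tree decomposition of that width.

Every bag has size at most 2, so the width is 2 − 1 = 1 and tw(G) ≤ 1. Any graph with an edge has treewidth ≥ 1, and G has the edge 0–2. The upper and lower bounds meet at 1, so that is the treewidth.

Treewidth 1.
One optimal decomposition is:
Bags: B1 = {0, 2}  B2 = {1, 2}
Tree: B1–B2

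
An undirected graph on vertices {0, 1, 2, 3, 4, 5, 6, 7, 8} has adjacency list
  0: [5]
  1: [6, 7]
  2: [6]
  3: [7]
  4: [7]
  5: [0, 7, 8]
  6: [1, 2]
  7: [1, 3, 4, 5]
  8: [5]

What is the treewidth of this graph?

A width-1 tree decomposition is:
Bags: B1 = {3, 7}  B2 = {5, 7}  B3 = {1, 7}  B4 = {1, 6}  B5 = {5, 8}  B6 = {4, 7}  B7 = {0, 5}  B8 = {2, 6}
Tree: B1–B2, B2–B3, B3–B4, B2–B5, B3–B6, B5–B7, B4–B8
The largest bag has 2 vertices, giving width 1; this decomposition certifies tw(G) ≤ 1. Any graph with an edge has treewidth ≥ 1, and G has the edge 3–7. Combining the bounds, tw(G) = 1.

1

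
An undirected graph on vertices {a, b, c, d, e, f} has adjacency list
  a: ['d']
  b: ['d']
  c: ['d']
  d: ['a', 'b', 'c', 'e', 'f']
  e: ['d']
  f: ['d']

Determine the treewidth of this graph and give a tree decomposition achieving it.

Treewidth 1.
One optimal decomposition is:
Bags: B1 = {d, e}  B2 = {d, f}  B3 = {b, d}  B4 = {c, d}  B5 = {a, d}
Tree: B1–B2, B1–B3, B3–B4, B4–B5

Each bag holds 2 vertices, so the decomposition has width 1, which upper-bounds the treewidth. G has an edge, so its treewidth is at least 1. The upper and lower bounds meet at 1, so that is the treewidth.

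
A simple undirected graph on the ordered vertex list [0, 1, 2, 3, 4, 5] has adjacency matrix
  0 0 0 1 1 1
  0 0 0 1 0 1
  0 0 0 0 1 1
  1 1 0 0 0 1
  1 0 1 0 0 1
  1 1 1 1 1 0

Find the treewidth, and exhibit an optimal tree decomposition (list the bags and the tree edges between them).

Each bag holds 3 vertices, so the decomposition has width 2, which upper-bounds the treewidth. For the lower bound, the 3 vertices {0, 3, 5} are pairwise adjacent, and any tree decomposition puts a clique entirely inside one bag — forcing width ≥ 2. Therefore the treewidth is 2.

Treewidth 2.
Bags: B1 = {0, 3, 5}  B2 = {0, 4, 5}  B3 = {2, 4, 5}  B4 = {1, 3, 5}
Tree: B1–B2, B2–B3, B1–B4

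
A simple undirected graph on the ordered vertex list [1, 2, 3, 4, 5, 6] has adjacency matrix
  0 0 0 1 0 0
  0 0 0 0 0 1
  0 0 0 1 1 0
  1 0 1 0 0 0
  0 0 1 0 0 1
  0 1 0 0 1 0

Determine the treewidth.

A width-1 tree decomposition is:
Bags: B1 = {2, 6}  B2 = {5, 6}  B3 = {3, 5}  B4 = {3, 4}  B5 = {1, 4}
Tree: B1–B2, B2–B3, B3–B4, B4–B5
The largest bag has 2 vertices, giving width 1; this decomposition certifies tw(G) ≤ 1. G has an edge, so its treewidth is at least 1. Combining the bounds, tw(G) = 1.

1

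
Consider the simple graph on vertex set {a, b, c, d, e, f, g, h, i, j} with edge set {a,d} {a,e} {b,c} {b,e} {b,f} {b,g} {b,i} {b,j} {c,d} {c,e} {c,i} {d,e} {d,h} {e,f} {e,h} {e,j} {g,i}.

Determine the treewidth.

A width-2 tree decomposition is:
Bags: B1 = {b, c, e}  B2 = {c, d, e}  B3 = {b, e, j}  B4 = {b, c, i}  B5 = {a, d, e}  B6 = {d, e, h}  B7 = {b, e, f}  B8 = {b, g, i}
Tree: B1–B2, B1–B3, B1–B4, B2–B5, B2–B6, B1–B7, B4–B8
Every bag has size at most 3, so the width is 3 − 1 = 2 and tw(G) ≤ 2. For the lower bound, the 3 vertices {b, g, i} are pairwise adjacent, and any tree decomposition puts a clique entirely inside one bag — forcing width ≥ 2. Hence tw(G) = 2 exactly.

2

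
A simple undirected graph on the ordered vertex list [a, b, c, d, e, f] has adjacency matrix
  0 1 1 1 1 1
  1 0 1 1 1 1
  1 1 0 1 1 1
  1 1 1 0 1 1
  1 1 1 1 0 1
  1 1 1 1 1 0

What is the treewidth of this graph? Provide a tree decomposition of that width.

Treewidth 5.
Bags: B1 = {a, b, c, d, e, f}
Tree: (single bag)

With just one bag of size 6, the width is 6 − 1 = 5, so tw(G) ≤ 5. On the other hand G contains the 6-clique {a, b, c, d, e, f}. A clique must lie in a single bag of any decomposition, so no decomposition can have width below 5. The upper and lower bounds meet at 5, so that is the treewidth.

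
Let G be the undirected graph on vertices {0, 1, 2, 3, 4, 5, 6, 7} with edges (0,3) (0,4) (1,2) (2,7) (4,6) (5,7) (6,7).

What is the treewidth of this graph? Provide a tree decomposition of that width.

The largest bag has 2 vertices, giving width 1; this decomposition certifies tw(G) ≤ 1. G has an edge, so its treewidth is at least 1. Hence tw(G) = 1 exactly.

Treewidth 1.
One optimal decomposition is:
Bags: B1 = {6, 7}  B2 = {4, 6}  B3 = {0, 4}  B4 = {2, 7}  B5 = {5, 7}  B6 = {1, 2}  B7 = {0, 3}
Tree: B1–B2, B2–B3, B1–B4, B1–B5, B4–B6, B3–B7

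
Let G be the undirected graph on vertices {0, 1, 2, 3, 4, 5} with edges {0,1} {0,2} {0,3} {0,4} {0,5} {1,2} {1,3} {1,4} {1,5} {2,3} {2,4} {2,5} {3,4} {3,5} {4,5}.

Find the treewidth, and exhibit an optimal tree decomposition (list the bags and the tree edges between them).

Treewidth 5.
Bags: B1 = {0, 1, 2, 3, 4, 5}
Tree: (single bag)

With just one bag of size 6, the width is 6 − 1 = 5, so tw(G) ≤ 5. On the other hand G contains the 6-clique {0, 1, 2, 3, 4, 5}. A clique must lie in a single bag of any decomposition, so no decomposition can have width below 5. Therefore the treewidth is 5.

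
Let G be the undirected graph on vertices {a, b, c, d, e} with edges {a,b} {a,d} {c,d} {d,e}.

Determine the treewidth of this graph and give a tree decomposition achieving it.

Every bag has size at most 2, so the width is 2 − 1 = 1 and tw(G) ≤ 1. Any graph with an edge has treewidth ≥ 1, and G has the edge a–d. Therefore the treewidth is 1.

Treewidth 1.
One optimal decomposition is:
Bags: B1 = {a, d}  B2 = {a, b}  B3 = {c, d}  B4 = {d, e}
Tree: B1–B2, B1–B3, B3–B4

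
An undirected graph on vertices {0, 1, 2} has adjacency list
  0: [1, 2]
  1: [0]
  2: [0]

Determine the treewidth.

1

A width-1 tree decomposition is:
Bags: B1 = {0, 1}  B2 = {0, 2}
Tree: B1–B2
Every bag has size at most 2, so the width is 2 − 1 = 1 and tw(G) ≤ 1. Since G has at least one edge (e.g. 1–0), it is not an edgeless graph, so tw(G) ≥ 1. Hence tw(G) = 1 exactly.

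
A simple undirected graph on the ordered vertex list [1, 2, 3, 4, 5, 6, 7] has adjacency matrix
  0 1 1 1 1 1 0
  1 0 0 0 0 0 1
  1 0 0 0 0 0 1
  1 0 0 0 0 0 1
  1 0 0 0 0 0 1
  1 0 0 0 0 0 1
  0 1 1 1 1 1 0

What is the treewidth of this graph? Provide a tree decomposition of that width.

Treewidth 2.
One such decomposition:
Bags: B1 = {1, 2, 7}  B2 = {1, 6, 7}  B3 = {1, 5, 7}  B4 = {1, 3, 7}  B5 = {1, 4, 7}
Tree: B1–B2, B2–B3, B3–B4, B4–B5

The largest bag has 3 vertices, giving width 2; this decomposition certifies tw(G) ≤ 2. Since 7–2–1–6–7 is a cycle in G, G is not acyclic. Forests are exactly the graphs of treewidth ≤ 1, so tw(G) ≥ 2. Combining the bounds, tw(G) = 2.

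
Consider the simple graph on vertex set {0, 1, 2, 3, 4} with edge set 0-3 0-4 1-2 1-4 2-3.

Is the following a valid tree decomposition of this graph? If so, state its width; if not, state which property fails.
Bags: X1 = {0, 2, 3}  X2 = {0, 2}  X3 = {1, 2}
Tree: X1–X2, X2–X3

No — vertex 4 appears in no bag.

A tree decomposition must satisfy three properties: every vertex lies in some bag; for every edge, both endpoints lie together in some bag; and for every vertex, the bags containing it form a connected subtree. Here vertex 4 appears in no bag, so the decomposition is invalid.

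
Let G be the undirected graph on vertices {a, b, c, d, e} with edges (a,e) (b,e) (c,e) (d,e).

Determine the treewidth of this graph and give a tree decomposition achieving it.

Every bag has size at most 2, so the width is 2 − 1 = 1 and tw(G) ≤ 1. Any graph with an edge has treewidth ≥ 1, and G has the edge c–e. Combining the bounds, tw(G) = 1.

Treewidth 1.
One optimal decomposition is:
Bags: B1 = {c, e}  B2 = {b, e}  B3 = {d, e}  B4 = {a, e}
Tree: B1–B2, B1–B3, B1–B4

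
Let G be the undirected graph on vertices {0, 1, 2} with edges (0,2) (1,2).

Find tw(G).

1

A width-1 tree decomposition is:
Bags: B1 = {1, 2}  B2 = {0, 2}
Tree: B1–B2
Every bag has size at most 2, so the width is 2 − 1 = 1 and tw(G) ≤ 1. Since G has at least one edge (e.g. 1–2), it is not an edgeless graph, so tw(G) ≥ 1. Hence tw(G) = 1 exactly.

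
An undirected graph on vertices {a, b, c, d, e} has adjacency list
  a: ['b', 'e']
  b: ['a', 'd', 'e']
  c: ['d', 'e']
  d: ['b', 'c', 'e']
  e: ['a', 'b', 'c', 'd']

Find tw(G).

A width-2 tree decomposition is:
Bags: B1 = {c, d, e}  B2 = {b, d, e}  B3 = {a, b, e}
Tree: B1–B2, B2–B3
The largest bag has 3 vertices, giving width 2; this decomposition certifies tw(G) ≤ 2. On the other hand G contains the 3-clique {c, d, e}. A clique must lie in a single bag of any decomposition, so no decomposition can have width below 2. Hence tw(G) = 2 exactly.

2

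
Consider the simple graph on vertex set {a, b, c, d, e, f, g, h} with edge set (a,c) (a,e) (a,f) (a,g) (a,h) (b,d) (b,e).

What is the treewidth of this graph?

A width-1 tree decomposition is:
Bags: B1 = {b, e}  B2 = {a, e}  B3 = {a, f}  B4 = {a, h}  B5 = {a, g}  B6 = {b, d}  B7 = {a, c}
Tree: B1–B2, B2–B3, B2–B4, B4–B5, B1–B6, B3–B7
Every bag has size at most 2, so the width is 2 − 1 = 1 and tw(G) ≤ 1. Since G has at least one edge (e.g. e–b), it is not an edgeless graph, so tw(G) ≥ 1. Hence tw(G) = 1 exactly.

1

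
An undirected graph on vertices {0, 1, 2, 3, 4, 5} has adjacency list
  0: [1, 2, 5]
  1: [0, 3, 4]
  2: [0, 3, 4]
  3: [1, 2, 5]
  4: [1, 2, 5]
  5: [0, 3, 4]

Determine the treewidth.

A width-3 tree decomposition is:
Bags: B1 = {1, 2, 3, 5}  B2 = {1, 2, 4, 5}  B3 = {0, 1, 2, 5}
Tree: B1–B2, B2–B3
Every bag has size at most 4, so the width is 4 − 1 = 3 and tw(G) ≤ 3. For the lower bound: the 4 vertex sets {1,3}, {4,5}, {2}, {0} are disjoint, each induces a connected subgraph, and every pair is joined by at least one edge of G. Contracting each set to a single vertex therefore yields K_{4} as a minor, and since treewidth is minor-monotone, tw(G) ≥ tw(K_{4}) = 3. Combining the bounds, tw(G) = 3.

3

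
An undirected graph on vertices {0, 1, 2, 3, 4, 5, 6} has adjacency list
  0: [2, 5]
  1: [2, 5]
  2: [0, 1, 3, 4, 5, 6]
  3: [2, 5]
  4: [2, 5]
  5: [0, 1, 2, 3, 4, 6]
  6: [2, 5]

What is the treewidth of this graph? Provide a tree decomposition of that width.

Treewidth 2.
One optimal decomposition is:
Bags: B1 = {2, 3, 5}  B2 = {0, 2, 5}  B3 = {1, 2, 5}  B4 = {2, 5, 6}  B5 = {2, 4, 5}
Tree: B1–B2, B1–B3, B3–B4, B2–B5

The largest bag has 3 vertices, giving width 2; this decomposition certifies tw(G) ≤ 2. On the other hand G contains the 3-clique {0, 2, 5}. A clique must lie in a single bag of any decomposition, so no decomposition can have width below 2. Combining the bounds, tw(G) = 2.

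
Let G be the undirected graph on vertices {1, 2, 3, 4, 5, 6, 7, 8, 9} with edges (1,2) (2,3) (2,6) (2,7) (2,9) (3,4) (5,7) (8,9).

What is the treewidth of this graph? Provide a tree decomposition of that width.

Treewidth 1.
One optimal decomposition is:
Bags: B1 = {1, 2}  B2 = {2, 9}  B3 = {2, 6}  B4 = {2, 3}  B5 = {8, 9}  B6 = {2, 7}  B7 = {5, 7}  B8 = {3, 4}
Tree: B1–B2, B2–B3, B1–B4, B2–B5, B4–B6, B6–B7, B4–B8

The largest bag has 2 vertices, giving width 1; this decomposition certifies tw(G) ≤ 1. Since G has at least one edge (e.g. 2–1), it is not an edgeless graph, so tw(G) ≥ 1. Hence tw(G) = 1 exactly.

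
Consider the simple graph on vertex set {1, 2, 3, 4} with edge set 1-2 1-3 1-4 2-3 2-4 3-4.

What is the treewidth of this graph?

A width-3 tree decomposition is:
Bags: B1 = {1, 2, 3, 4}
Tree: (single bag)
With just one bag of size 4, the width is 4 − 1 = 3, so tw(G) ≤ 3. For the lower bound, the 4 vertices {1, 2, 3, 4} are pairwise adjacent, and any tree decomposition puts a clique entirely inside one bag — forcing width ≥ 3. Therefore the treewidth is 3.

3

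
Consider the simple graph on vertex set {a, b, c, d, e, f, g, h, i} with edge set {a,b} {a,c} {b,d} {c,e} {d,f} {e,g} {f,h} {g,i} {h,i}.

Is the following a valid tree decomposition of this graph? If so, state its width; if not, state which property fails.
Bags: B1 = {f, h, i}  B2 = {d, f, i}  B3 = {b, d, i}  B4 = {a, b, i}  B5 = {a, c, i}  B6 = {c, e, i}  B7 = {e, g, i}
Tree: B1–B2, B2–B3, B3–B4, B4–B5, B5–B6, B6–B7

Yes; width 2.

Every vertex of G appears in some bag (union = {a, b, c, d, e, f, g, h, i}); every edge is covered by a bag; and for each vertex v the set of bags containing v is connected in the bag tree. The decomposition is therefore valid. The largest bag has 3 vertices, so the width is 2.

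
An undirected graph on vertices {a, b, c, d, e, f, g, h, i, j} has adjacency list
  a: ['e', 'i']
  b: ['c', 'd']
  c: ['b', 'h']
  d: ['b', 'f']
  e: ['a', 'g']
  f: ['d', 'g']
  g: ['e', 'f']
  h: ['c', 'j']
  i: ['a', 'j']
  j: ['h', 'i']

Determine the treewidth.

A width-2 tree decomposition is:
Bags: B1 = {c, h, j}  B2 = {c, i, j}  B3 = {a, c, i}  B4 = {a, c, e}  B5 = {c, e, g}  B6 = {c, f, g}  B7 = {c, d, f}  B8 = {b, c, d}
Tree: B1–B2, B2–B3, B3–B4, B4–B5, B5–B6, B6–B7, B7–B8
The largest bag has 3 vertices, giving width 2; this decomposition certifies tw(G) ≤ 2. For the lower bound, G contains the cycle c–h–j–i–a–e–g–f–d–b–c, so G is not a forest; only forests have treewidth ≤ 1, hence tw(G) ≥ 2. Therefore the treewidth is 2.

2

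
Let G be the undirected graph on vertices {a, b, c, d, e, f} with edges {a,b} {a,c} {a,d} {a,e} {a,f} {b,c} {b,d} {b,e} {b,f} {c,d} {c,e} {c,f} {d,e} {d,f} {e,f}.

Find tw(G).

5

A width-5 tree decomposition is:
Bags: B1 = {a, b, c, d, e, f}
Tree: (single bag)
A single bag containing all 6 vertices is trivially a valid decomposition of width 5. Conversely, {a, b, c, d, e, f} is a clique of size 6, and the vertices of any clique must share a bag in every tree decomposition; so some bag has ≥ 6 vertices and tw(G) ≥ 5. Therefore the treewidth is 5.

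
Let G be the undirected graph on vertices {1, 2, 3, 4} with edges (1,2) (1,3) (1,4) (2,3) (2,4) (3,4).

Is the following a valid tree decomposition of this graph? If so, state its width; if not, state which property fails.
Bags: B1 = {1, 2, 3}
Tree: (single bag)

No — vertex 4 appears in no bag.

A tree decomposition must satisfy three properties: every vertex lies in some bag; for every edge, both endpoints lie together in some bag; and for every vertex, the bags containing it form a connected subtree. Here vertex 4 appears in no bag, so the decomposition is invalid.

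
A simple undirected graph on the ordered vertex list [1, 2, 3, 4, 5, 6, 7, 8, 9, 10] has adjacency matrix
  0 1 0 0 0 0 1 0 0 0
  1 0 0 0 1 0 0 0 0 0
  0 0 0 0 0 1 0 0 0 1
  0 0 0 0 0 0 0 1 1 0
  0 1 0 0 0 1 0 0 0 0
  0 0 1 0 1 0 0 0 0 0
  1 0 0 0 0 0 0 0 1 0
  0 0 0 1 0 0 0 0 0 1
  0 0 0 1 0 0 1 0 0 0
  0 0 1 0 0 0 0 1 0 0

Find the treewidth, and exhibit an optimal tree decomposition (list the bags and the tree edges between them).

Treewidth 2.
Bags: B1 = {2, 5, 6}  B2 = {1, 2, 6}  B3 = {1, 6, 7}  B4 = {6, 7, 9}  B5 = {4, 6, 9}  B6 = {4, 6, 8}  B7 = {6, 8, 10}  B8 = {3, 6, 10}
Tree: B1–B2, B2–B3, B3–B4, B4–B5, B5–B6, B6–B7, B7–B8

Each bag holds 3 vertices, so the decomposition has width 2, which upper-bounds the treewidth. The edges 6–5–2–1–7–9–4–8–10–3–6 form a cycle, so G is not a tree and its treewidth is at least 2. Therefore the treewidth is 2.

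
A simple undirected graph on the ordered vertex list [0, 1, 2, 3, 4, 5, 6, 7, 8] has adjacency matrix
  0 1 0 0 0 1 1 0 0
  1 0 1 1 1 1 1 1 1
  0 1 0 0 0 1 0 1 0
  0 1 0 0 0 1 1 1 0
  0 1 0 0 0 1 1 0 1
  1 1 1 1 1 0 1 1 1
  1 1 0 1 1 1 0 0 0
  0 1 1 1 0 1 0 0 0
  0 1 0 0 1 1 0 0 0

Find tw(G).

A width-3 tree decomposition is:
Bags: B1 = {1, 2, 5, 7}  B2 = {1, 3, 5, 7}  B3 = {1, 3, 5, 6}  B4 = {1, 4, 5, 6}  B5 = {1, 4, 5, 8}  B6 = {0, 1, 5, 6}
Tree: B1–B2, B2–B3, B3–B4, B4–B5, B4–B6
The largest bag has 4 vertices, giving width 3; this decomposition certifies tw(G) ≤ 3. For the lower bound, the 4 vertices {1, 4, 5, 8} are pairwise adjacent, and any tree decomposition puts a clique entirely inside one bag — forcing width ≥ 3. Hence tw(G) = 3 exactly.

3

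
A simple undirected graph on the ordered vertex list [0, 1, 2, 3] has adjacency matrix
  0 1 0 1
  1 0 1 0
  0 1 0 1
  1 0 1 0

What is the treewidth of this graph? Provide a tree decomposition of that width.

Every bag has size at most 3, so the width is 3 − 1 = 2 and tw(G) ≤ 2. Since 2–1–0–3–2 is a cycle in G, G is not acyclic. Forests are exactly the graphs of treewidth ≤ 1, so tw(G) ≥ 2. Hence tw(G) = 2 exactly.

Treewidth 2.
Bags: B1 = {0, 1, 2}  B2 = {0, 2, 3}
Tree: B1–B2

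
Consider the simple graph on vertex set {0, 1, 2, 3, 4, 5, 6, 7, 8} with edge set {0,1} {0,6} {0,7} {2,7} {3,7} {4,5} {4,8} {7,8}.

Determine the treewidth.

A width-1 tree decomposition is:
Bags: B1 = {3, 7}  B2 = {7, 8}  B3 = {2, 7}  B4 = {0, 7}  B5 = {4, 8}  B6 = {4, 5}  B7 = {0, 1}  B8 = {0, 6}
Tree: B1–B2, B1–B3, B3–B4, B2–B5, B5–B6, B4–B7, B7–B8
Each bag holds 2 vertices, so the decomposition has width 1, which upper-bounds the treewidth. Since G has at least one edge (e.g. 3–7), it is not an edgeless graph, so tw(G) ≥ 1. Therefore the treewidth is 1.

1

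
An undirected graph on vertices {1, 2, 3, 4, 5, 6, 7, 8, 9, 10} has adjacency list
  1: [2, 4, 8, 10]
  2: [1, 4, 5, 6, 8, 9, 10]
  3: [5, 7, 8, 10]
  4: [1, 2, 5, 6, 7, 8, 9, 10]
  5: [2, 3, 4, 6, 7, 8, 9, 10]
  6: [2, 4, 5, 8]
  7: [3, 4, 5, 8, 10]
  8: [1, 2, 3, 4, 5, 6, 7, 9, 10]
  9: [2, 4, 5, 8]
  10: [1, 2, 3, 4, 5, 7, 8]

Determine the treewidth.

A width-4 tree decomposition is:
Bags: B1 = {2, 4, 5, 8, 10}  B2 = {1, 2, 4, 8, 10}  B3 = {2, 4, 5, 6, 8}  B4 = {2, 4, 5, 8, 9}  B5 = {4, 5, 7, 8, 10}  B6 = {3, 5, 7, 8, 10}
Tree: B1–B2, B1–B3, B1–B4, B1–B5, B5–B6
Every bag has size at most 5, so the width is 5 − 1 = 4 and tw(G) ≤ 4. On the other hand G contains the 5-clique {3, 5, 7, 8, 10}. A clique must lie in a single bag of any decomposition, so no decomposition can have width below 4. Hence tw(G) = 4 exactly.

4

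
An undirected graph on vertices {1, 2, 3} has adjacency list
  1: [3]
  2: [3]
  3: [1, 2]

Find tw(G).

A width-1 tree decomposition is:
Bags: B1 = {1, 3}  B2 = {2, 3}
Tree: B1–B2
The largest bag has 2 vertices, giving width 1; this decomposition certifies tw(G) ≤ 1. G has an edge, so its treewidth is at least 1. Combining the bounds, tw(G) = 1.

1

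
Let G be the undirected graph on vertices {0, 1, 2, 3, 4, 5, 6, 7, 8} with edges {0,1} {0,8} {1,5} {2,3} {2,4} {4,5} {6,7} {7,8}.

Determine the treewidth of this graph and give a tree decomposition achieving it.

Each bag holds 2 vertices, so the decomposition has width 1, which upper-bounds the treewidth. Any graph with an edge has treewidth ≥ 1, and G has the edge 3–2. The upper and lower bounds meet at 1, so that is the treewidth.

Treewidth 1.
One such decomposition:
Bags: B1 = {2, 3}  B2 = {2, 4}  B3 = {4, 5}  B4 = {1, 5}  B5 = {0, 1}  B6 = {0, 8}  B7 = {7, 8}  B8 = {6, 7}
Tree: B1–B2, B2–B3, B3–B4, B4–B5, B5–B6, B6–B7, B7–B8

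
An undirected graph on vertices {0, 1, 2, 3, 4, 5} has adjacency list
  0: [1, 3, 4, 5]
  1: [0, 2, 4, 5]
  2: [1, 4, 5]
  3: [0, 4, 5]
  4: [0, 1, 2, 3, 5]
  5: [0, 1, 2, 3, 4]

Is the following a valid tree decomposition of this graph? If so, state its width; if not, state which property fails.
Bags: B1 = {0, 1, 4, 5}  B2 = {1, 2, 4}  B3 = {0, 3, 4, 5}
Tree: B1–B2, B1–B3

No — edge (5,2) lies in no bag.

A tree decomposition must satisfy three properties: every vertex lies in some bag; for every edge, both endpoints lie together in some bag; and for every vertex, the bags containing it form a connected subtree. Here edge (5,2) lies in no bag, so the decomposition is invalid.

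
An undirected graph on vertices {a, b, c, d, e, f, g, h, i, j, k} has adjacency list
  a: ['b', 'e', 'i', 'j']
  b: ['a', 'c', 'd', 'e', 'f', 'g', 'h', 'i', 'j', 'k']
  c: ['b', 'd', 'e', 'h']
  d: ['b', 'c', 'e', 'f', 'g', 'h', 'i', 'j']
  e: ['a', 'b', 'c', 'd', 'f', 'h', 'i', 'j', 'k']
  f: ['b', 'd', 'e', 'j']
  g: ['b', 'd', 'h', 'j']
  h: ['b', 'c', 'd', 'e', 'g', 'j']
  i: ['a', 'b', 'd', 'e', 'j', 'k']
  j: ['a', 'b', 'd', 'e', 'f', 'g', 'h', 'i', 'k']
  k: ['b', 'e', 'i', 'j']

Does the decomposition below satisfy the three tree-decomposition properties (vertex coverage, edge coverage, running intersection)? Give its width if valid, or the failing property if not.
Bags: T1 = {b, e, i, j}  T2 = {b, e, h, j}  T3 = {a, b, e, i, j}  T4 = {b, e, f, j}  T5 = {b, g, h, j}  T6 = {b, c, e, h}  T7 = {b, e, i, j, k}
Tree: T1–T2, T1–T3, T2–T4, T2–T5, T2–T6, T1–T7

No — vertex d appears in no bag.

A tree decomposition must satisfy three properties: every vertex lies in some bag; for every edge, both endpoints lie together in some bag; and for every vertex, the bags containing it form a connected subtree. Here vertex d appears in no bag, so the decomposition is invalid.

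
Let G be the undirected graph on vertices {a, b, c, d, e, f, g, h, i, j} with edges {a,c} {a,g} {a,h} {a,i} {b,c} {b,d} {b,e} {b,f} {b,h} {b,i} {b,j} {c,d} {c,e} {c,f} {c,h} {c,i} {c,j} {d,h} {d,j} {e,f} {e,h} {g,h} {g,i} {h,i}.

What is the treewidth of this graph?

3

A width-3 tree decomposition is:
Bags: B1 = {b, c, h, i}  B2 = {b, c, d, h}  B3 = {a, c, h, i}  B4 = {b, c, d, j}  B5 = {a, g, h, i}  B6 = {b, c, e, h}  B7 = {b, c, e, f}
Tree: B1–B2, B1–B3, B2–B4, B3–B5, B2–B6, B6–B7
Every bag has size at most 4, so the width is 4 − 1 = 3 and tw(G) ≤ 3. On the other hand G contains the 4-clique {a, g, h, i}. A clique must lie in a single bag of any decomposition, so no decomposition can have width below 3. The upper and lower bounds meet at 3, so that is the treewidth.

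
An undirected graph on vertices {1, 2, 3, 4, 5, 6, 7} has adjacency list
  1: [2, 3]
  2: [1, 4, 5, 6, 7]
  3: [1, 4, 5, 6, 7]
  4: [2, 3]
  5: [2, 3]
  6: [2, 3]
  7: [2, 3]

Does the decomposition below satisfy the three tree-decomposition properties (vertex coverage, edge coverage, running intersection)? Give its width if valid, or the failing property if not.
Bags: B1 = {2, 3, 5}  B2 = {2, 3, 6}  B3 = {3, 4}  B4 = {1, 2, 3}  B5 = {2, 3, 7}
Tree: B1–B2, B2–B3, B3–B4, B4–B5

A tree decomposition must satisfy three properties: every vertex lies in some bag; for every edge, both endpoints lie together in some bag; and for every vertex, the bags containing it form a connected subtree. Here edge (2,4) lies in no bag, so the decomposition is invalid.

No — edge (2,4) lies in no bag.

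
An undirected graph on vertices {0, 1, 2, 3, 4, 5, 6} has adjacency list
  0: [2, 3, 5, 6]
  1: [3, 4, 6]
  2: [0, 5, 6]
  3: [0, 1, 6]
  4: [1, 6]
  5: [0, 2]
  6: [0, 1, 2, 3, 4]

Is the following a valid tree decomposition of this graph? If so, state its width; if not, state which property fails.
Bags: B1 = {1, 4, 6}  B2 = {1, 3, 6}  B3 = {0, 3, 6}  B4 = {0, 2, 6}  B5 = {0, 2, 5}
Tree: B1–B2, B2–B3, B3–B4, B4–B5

Vertex coverage: the bags together contain {0, 1, 2, 3, 4, 5, 6}, the full vertex set. Edge coverage: each edge of G has both endpoints in at least one bag. Running intersection: for every vertex, the bags containing it form a connected subtree. All three properties hold, so this is a valid tree decomposition of width max|bag| − 1 = 2, and hence tw(G) ≤ 2.

Yes; width 2.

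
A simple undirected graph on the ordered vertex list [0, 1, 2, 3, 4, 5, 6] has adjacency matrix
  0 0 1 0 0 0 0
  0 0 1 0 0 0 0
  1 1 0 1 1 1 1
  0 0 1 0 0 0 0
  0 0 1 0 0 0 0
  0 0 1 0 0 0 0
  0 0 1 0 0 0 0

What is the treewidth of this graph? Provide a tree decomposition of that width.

Treewidth 1.
Bags: B1 = {2, 6}  B2 = {0, 2}  B3 = {2, 4}  B4 = {2, 3}  B5 = {2, 5}  B6 = {1, 2}
Tree: B1–B2, B2–B3, B1–B4, B2–B5, B4–B6

Every bag has size at most 2, so the width is 2 − 1 = 1 and tw(G) ≤ 1. Any graph with an edge has treewidth ≥ 1, and G has the edge 2–6. The upper and lower bounds meet at 1, so that is the treewidth.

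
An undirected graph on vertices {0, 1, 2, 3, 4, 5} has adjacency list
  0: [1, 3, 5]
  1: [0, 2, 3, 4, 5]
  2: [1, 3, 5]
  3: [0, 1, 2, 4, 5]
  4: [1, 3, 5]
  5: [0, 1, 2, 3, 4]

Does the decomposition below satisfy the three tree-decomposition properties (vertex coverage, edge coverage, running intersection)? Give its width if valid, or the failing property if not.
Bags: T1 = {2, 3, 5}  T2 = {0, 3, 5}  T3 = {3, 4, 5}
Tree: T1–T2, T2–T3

A tree decomposition must satisfy three properties: every vertex lies in some bag; for every edge, both endpoints lie together in some bag; and for every vertex, the bags containing it form a connected subtree. Here vertex 1 appears in no bag, so the decomposition is invalid.

No — vertex 1 appears in no bag.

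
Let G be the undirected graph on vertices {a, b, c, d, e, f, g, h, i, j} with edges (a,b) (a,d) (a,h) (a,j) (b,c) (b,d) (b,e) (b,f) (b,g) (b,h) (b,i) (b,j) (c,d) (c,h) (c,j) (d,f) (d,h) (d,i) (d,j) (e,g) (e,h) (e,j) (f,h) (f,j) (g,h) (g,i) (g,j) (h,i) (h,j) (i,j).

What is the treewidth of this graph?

A width-4 tree decomposition is:
Bags: B1 = {b, e, g, h, j}  B2 = {b, g, h, i, j}  B3 = {b, d, h, i, j}  B4 = {a, b, d, h, j}  B5 = {b, d, f, h, j}  B6 = {b, c, d, h, j}
Tree: B1–B2, B2–B3, B3–B4, B3–B5, B5–B6
The largest bag has 5 vertices, giving width 4; this decomposition certifies tw(G) ≤ 4. For the lower bound, the 5 vertices {b, d, f, h, j} are pairwise adjacent, and any tree decomposition puts a clique entirely inside one bag — forcing width ≥ 4. Therefore the treewidth is 4.

4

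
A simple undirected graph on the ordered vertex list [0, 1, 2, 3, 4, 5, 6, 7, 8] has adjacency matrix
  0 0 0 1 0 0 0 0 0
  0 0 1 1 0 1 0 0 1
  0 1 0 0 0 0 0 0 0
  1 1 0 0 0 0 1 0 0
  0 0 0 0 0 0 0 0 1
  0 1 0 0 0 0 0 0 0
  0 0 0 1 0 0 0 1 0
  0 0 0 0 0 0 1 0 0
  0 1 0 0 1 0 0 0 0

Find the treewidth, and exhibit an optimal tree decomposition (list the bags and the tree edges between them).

Every bag has size at most 2, so the width is 2 − 1 = 1 and tw(G) ≤ 1. G has an edge, so its treewidth is at least 1. The upper and lower bounds meet at 1, so that is the treewidth.

Treewidth 1.
Bags: B1 = {1, 3}  B2 = {3, 6}  B3 = {1, 5}  B4 = {1, 2}  B5 = {0, 3}  B6 = {1, 8}  B7 = {6, 7}  B8 = {4, 8}
Tree: B1–B2, B1–B3, B1–B4, B1–B5, B3–B6, B2–B7, B6–B8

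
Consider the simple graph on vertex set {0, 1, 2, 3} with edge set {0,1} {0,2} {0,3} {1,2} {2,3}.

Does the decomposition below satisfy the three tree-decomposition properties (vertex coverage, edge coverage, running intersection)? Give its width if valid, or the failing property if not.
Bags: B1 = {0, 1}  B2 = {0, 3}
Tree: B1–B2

A tree decomposition must satisfy three properties: every vertex lies in some bag; for every edge, both endpoints lie together in some bag; and for every vertex, the bags containing it form a connected subtree. Here vertex 2 appears in no bag, so the decomposition is invalid.

No — vertex 2 appears in no bag.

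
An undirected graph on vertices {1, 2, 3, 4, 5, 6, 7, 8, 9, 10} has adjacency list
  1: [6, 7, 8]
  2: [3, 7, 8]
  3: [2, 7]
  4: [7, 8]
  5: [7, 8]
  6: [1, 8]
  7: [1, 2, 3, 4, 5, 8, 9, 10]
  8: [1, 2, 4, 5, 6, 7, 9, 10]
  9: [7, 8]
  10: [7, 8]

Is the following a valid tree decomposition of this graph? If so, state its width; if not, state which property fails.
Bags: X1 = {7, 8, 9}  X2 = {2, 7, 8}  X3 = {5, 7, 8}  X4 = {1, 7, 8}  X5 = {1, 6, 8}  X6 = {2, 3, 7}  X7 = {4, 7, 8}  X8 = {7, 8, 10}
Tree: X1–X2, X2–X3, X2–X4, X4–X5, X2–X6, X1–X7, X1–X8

Yes; width 2.

Checking the three conditions: (i) the bags cover all of {1, 2, 3, 4, 5, 6, 7, 8, 9, 10}; (ii) for each edge, some bag contains both endpoints; (iii) the bags containing any fixed vertex form a subtree. All hold, so the decomposition is valid with width 3 − 1 = 2.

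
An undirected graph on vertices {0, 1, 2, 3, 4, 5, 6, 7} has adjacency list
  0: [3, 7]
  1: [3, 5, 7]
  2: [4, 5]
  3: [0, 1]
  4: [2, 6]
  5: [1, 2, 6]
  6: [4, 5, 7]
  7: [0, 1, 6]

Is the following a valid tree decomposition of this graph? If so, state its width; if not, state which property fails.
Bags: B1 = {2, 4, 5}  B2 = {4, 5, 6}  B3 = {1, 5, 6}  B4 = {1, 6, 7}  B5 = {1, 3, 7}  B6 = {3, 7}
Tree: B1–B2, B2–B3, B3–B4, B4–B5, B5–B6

No — vertex 0 appears in no bag.

A tree decomposition must satisfy three properties: every vertex lies in some bag; for every edge, both endpoints lie together in some bag; and for every vertex, the bags containing it form a connected subtree. Here vertex 0 appears in no bag, so the decomposition is invalid.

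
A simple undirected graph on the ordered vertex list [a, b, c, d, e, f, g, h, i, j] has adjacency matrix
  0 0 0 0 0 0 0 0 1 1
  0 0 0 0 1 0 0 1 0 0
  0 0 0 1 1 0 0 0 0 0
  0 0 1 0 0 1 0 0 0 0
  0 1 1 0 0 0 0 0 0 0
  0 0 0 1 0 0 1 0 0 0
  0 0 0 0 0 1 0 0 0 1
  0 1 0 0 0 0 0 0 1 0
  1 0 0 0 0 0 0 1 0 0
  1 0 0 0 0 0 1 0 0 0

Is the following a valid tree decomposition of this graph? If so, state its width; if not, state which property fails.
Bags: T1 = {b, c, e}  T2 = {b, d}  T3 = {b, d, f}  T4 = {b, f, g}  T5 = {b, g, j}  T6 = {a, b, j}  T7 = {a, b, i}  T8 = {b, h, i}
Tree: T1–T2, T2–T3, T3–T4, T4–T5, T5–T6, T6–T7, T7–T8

No — edge (c,d) lies in no bag.

A tree decomposition must satisfy three properties: every vertex lies in some bag; for every edge, both endpoints lie together in some bag; and for every vertex, the bags containing it form a connected subtree. Here edge (c,d) lies in no bag, so the decomposition is invalid.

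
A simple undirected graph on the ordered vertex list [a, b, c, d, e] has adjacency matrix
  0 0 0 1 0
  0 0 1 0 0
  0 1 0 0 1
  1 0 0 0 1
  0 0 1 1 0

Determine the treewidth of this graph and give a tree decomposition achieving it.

Each bag holds 2 vertices, so the decomposition has width 1, which upper-bounds the treewidth. Any graph with an edge has treewidth ≥ 1, and G has the edge a–d. Combining the bounds, tw(G) = 1.

Treewidth 1.
One optimal decomposition is:
Bags: B1 = {a, d}  B2 = {d, e}  B3 = {c, e}  B4 = {b, c}
Tree: B1–B2, B2–B3, B3–B4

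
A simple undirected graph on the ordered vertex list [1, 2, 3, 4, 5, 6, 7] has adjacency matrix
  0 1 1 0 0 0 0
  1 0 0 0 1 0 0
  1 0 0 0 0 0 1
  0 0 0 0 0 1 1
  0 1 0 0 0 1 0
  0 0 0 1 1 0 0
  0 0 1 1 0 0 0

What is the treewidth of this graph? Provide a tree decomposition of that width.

Treewidth 2.
One such decomposition:
Bags: B1 = {4, 5, 6}  B2 = {4, 5, 7}  B3 = {3, 5, 7}  B4 = {1, 3, 5}  B5 = {1, 2, 5}
Tree: B1–B2, B2–B3, B3–B4, B4–B5

The largest bag has 3 vertices, giving width 2; this decomposition certifies tw(G) ≤ 2. Since 5–6–4–7–3–1–2–5 is a cycle in G, G is not acyclic. Forests are exactly the graphs of treewidth ≤ 1, so tw(G) ≥ 2. Hence tw(G) = 2 exactly.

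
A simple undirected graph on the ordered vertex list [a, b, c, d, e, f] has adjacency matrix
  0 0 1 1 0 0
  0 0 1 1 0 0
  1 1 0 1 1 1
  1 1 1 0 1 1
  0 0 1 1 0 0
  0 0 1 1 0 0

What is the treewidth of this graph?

A width-2 tree decomposition is:
Bags: B1 = {a, c, d}  B2 = {b, c, d}  B3 = {c, d, f}  B4 = {c, d, e}
Tree: B1–B2, B2–B3, B2–B4
The largest bag has 3 vertices, giving width 2; this decomposition certifies tw(G) ≤ 2. For the lower bound, the 3 vertices {c, d, e} are pairwise adjacent, and any tree decomposition puts a clique entirely inside one bag — forcing width ≥ 2. The upper and lower bounds meet at 2, so that is the treewidth.

2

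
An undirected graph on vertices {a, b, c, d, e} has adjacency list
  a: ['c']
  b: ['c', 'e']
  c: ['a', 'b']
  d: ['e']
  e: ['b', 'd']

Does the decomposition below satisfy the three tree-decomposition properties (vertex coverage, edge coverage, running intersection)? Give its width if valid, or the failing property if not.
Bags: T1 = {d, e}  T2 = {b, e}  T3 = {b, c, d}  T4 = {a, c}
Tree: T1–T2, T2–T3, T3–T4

No — bags containing vertex d are not connected in the tree.

A tree decomposition must satisfy three properties: every vertex lies in some bag; for every edge, both endpoints lie together in some bag; and for every vertex, the bags containing it form a connected subtree. Here bags containing vertex d are not connected in the tree, so the decomposition is invalid.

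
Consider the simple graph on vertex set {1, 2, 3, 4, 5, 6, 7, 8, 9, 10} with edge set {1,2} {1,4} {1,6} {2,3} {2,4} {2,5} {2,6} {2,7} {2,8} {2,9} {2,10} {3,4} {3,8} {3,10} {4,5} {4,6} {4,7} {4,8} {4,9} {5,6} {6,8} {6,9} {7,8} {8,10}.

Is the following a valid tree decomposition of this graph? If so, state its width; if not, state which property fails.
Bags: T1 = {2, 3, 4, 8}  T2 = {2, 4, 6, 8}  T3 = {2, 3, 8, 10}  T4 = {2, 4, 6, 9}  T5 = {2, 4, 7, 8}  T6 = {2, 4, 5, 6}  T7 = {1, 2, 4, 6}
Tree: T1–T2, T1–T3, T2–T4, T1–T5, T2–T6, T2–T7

Vertex coverage: the bags together contain {1, 2, 3, 4, 5, 6, 7, 8, 9, 10}, the full vertex set. Edge coverage: each edge of G has both endpoints in at least one bag. Running intersection: for every vertex, the bags containing it form a connected subtree. All three properties hold, so this is a valid tree decomposition of width max|bag| − 1 = 3, and hence tw(G) ≤ 3.

Yes; width 3.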